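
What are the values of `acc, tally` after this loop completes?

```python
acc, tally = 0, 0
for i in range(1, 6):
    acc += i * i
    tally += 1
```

Sum of squares and count
`acc, tally` takes the values: (0, 0) → (1, 0) → (1, 1) → (5, 1) → (5, 2) → (14, 2) → (14, 3) → (30, 3) → (30, 4) → (55, 4) → (55, 5)

Answer: 55, 5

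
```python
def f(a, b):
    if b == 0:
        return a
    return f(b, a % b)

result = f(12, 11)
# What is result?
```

f(12, 11) -> f(11, 1) -> f(1, 0) -> 1

Answer: 1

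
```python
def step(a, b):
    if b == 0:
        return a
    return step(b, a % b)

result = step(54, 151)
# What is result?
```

step(54, 151) -> step(151, 54) -> step(54, 43) -> step(43, 11) -> step(11, 10) -> step(10, 1) -> step(1, 0) -> 1

Answer: 1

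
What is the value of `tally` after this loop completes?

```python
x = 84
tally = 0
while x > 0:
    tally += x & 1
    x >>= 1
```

Count set bits in 84 (binary: 0b1010100)
`tally` takes the values: 0 → 1 → 2 → 3

Answer: 3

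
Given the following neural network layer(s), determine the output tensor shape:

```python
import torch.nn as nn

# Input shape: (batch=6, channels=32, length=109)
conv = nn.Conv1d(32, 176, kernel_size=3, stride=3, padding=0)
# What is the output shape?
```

Input: (6, 32, 109) -> Output: (6, 176, 36)

Answer: (6, 176, 36)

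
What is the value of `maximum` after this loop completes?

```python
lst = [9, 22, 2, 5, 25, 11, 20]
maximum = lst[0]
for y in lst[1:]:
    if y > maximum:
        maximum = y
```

Maximum of [9, 22, 2, 5, 25, 11, 20]
`maximum` takes the values: 9 → 22 → 25

Answer: 25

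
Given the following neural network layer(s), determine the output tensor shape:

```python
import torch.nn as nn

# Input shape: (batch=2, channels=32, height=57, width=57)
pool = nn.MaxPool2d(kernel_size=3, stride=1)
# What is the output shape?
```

Input: (2, 32, 57, 57) -> Output: (2, 32, 55, 55)

Answer: (2, 32, 55, 55)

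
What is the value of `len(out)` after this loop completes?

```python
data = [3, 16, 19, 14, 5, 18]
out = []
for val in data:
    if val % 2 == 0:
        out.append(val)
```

Count even numbers in [3, 16, 19, 14, 5, 18]
`out` takes the values: [] → [16] → [16, 14] → [16, 14, 18]
So `len(out)` = 3

Answer: 3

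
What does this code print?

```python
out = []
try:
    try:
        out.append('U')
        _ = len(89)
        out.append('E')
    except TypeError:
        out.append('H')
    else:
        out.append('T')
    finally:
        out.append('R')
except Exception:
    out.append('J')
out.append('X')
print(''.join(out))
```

Execution trace: 'U' (inner try body) → 'H' (inner except TypeError) → 'R' (inner finally) → 'X' (after the try/except). Output: UHRX

Answer: UHRX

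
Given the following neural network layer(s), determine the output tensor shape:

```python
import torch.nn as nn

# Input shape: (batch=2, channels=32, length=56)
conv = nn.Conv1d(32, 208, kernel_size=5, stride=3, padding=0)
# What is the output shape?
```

Input: (2, 32, 56) -> Output: (2, 208, 18)

Answer: (2, 208, 18)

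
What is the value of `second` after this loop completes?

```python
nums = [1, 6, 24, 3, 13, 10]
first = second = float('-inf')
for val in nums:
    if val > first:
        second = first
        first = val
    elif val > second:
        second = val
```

Second largest (with repeats) in [1, 6, 24, 3, 13, 10]
`second` takes the values: -inf → 1 → 6 → 13

Answer: 13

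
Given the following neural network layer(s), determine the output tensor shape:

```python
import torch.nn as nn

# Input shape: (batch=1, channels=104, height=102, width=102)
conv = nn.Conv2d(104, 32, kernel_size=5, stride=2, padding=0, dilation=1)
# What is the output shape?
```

Input: (1, 104, 102, 102) -> Output: (1, 32, 49, 49)

Answer: (1, 32, 49, 49)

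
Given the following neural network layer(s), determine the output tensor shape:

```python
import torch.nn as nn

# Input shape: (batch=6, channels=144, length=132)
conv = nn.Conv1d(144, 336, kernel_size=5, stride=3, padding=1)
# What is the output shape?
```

Input: (6, 144, 132) -> Output: (6, 336, 44)

Answer: (6, 336, 44)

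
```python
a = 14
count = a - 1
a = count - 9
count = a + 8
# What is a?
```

Trace:
`a = 14` → a = 14
`count = a - 1` → count = 13
`a = count - 9` → a = 4
`count = a + 8` → count = 12
So a = 4

Answer: 4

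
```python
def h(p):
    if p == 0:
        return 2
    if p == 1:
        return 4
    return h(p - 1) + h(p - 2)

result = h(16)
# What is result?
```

Build up from base cases: h(0)=2, h(1)=4, h(2)=6, h(3)=10, h(4)=16, h(5)=26, h(6)=42, ..., h(16)=5168

Answer: 5168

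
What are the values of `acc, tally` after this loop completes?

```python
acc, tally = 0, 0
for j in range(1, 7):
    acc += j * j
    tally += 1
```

Sum of squares and count
`acc, tally` takes the values: (0, 0) → (1, 0) → (1, 1) → (5, 1) → (5, 2) → (14, 2) → (14, 3) → (30, 3) → (30, 4) → (55, 4) → (55, 5) → (91, 5) → (91, 6)

Answer: 91, 6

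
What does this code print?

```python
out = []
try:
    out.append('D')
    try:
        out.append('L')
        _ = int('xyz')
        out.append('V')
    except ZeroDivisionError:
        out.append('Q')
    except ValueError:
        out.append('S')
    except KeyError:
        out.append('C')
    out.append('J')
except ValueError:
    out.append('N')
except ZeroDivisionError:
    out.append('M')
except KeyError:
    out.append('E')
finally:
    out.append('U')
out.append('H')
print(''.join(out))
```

Execution trace: 'D' (try body) → 'L' (inner try body) → 'S' (inner except ValueError) → 'J' (try body, no exception) → 'U' (finally) → 'H' (after the try/except). Output: DLSJUH

Answer: DLSJUH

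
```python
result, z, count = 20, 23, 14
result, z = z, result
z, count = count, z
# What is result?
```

Trace:
`result, z, count = 20, 23, 14` → result = 20; z = 23; count = 14
`result, z = z, result` → result = 23; z = 20
`z, count = count, z` → z = 14; count = 20
So result = 23

Answer: 23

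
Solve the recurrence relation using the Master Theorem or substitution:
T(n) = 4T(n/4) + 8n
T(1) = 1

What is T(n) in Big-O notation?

By Master Theorem: a=4, b=4, f(n)=8n. Since log_4(4) = 1 and f(n) = Θ(n^1), Case 2 applies. T(n) = O(n log n).

Answer: O(n log n)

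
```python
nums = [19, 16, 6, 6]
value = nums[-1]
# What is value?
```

Trace:
`nums = [19, 16, 6, 6]` → nums = [19, 16, 6, 6]
`value = nums[-1]` → value = 6
So value = 6

Answer: 6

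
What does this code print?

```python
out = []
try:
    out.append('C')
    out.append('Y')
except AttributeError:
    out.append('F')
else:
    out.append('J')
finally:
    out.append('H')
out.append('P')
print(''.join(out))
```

Execution trace: 'C' (try body) → 'Y' (try body, no exception) → 'J' (else) → 'H' (finally) → 'P' (after the try/except). Output: CYJHP

Answer: CYJHP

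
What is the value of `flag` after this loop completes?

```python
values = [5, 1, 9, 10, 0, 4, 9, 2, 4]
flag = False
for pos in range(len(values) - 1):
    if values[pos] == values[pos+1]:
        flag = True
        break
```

Check consecutive duplicates in [5, 1, 9, 10, 0, 4, 9, 2, 4]
`flag` takes the values: False

Answer: False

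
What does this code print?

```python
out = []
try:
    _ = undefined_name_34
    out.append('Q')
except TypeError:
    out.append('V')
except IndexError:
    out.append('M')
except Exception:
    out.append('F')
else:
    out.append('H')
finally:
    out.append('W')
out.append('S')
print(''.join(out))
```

Execution trace: 'F' (except Exception) → 'W' (finally) → 'S' (after the try/except). Output: FWS

Answer: FWS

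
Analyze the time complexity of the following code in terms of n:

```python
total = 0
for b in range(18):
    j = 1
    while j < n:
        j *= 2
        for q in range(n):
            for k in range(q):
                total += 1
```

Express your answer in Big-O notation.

Each loop level contributes: 1 × log n × n × n. Multiplying the contributions gives O(n^2 log n).

Answer: O(n^2 log n)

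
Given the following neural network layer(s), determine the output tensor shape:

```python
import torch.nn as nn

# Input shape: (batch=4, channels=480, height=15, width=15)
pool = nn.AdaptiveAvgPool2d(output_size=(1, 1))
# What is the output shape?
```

Input: (4, 480, 15, 15) -> Output: (4, 480, 1, 1)

Answer: (4, 480, 1, 1)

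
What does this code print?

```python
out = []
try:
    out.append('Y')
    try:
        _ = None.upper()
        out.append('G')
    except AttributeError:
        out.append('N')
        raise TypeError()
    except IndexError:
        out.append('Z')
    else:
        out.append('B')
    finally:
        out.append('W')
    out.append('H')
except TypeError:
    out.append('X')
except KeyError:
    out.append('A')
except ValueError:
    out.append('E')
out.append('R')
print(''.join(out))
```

Execution trace: 'Y' (try body) → 'N' (inner except AttributeError) → 'W' (inner finally) → 'X' (except TypeError) → 'R' (after the try/except). Output: YNWXR

Answer: YNWXR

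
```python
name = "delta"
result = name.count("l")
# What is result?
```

Trace:
`name = "delta"` → name = 'delta'
`result = name.count("l")` → result = 1
So result = 1

Answer: 1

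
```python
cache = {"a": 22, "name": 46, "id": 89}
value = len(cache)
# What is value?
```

Trace:
`cache = {"a": 22, "name": 46, "id": 89}` → cache = {'a': 22, 'name': 46, 'id': 89}
`value = len(cache)` → value = 3
So value = 3

Answer: 3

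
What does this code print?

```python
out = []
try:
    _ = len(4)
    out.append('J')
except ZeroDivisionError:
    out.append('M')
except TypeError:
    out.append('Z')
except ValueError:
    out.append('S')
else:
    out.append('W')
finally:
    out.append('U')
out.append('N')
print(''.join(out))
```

Execution trace: 'Z' (except TypeError) → 'U' (finally) → 'N' (after the try/except). Output: ZUN

Answer: ZUN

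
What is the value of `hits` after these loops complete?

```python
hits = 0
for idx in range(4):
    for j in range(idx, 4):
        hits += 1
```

Upper triangle: 4 + 3 + ... + 1
`hits` takes the values: 0 → 1 → 2 → 3 → 4 → 5 → 6 → 7 → 8 → 9 → 10

Answer: 10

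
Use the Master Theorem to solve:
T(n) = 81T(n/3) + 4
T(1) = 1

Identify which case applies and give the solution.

a=81, b=3, f(n)=4. log_3(81) = 4. Since c=0 < 4, Case 1 applies: T(n) = Θ(n^log_b(a)) = O(n^4).

Answer: O(n^4) - Case 1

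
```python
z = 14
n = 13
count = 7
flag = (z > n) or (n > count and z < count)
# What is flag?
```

Trace:
`z = 14` → z = 14
`n = 13` → n = 13
`count = 7` → count = 7
`flag = (z > n) or (n > count and z < count)` → flag = True
So flag = True

Answer: True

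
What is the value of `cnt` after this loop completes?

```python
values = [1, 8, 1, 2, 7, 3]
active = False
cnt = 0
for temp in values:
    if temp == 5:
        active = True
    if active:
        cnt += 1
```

Count elements after first 5 in [1, 8, 1, 2, 7, 3]
`cnt` takes the values: 0

Answer: 0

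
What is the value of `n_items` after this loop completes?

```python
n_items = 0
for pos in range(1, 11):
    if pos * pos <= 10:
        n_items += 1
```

Count numbers where pos² ≤ 10
`n_items` takes the values: 0 → 1 → 2 → 3

Answer: 3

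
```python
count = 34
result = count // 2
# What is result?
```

Trace:
`count = 34` → count = 34
`result = count // 2` → result = 17
So result = 17

Answer: 17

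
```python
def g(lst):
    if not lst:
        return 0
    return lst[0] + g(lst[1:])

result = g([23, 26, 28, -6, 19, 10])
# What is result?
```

23 + 26 + 28 + (-6) + 19 + 10 + 0 = 100

Answer: 100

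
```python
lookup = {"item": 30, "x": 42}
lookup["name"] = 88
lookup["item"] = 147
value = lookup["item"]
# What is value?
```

Trace:
`lookup = {"item": 30, "x": 42}` → lookup = {'item': 30, 'x': 42}
`lookup["name"] = 88` → lookup = {'item': 30, 'x': 42, 'name': 88}
`lookup["item"] = 147` → lookup = {'item': 147, 'x': 42, 'name': 88}
`value = lookup["item"]` → value = 147
So value = 147

Answer: 147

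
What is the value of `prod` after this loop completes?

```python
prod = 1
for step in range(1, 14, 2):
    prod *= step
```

Product of 1, 3, 5, ... up to 13
`prod` takes the values: 1 → 3 → 15 → 105 → 945 → 10395 → 135135

Answer: 135135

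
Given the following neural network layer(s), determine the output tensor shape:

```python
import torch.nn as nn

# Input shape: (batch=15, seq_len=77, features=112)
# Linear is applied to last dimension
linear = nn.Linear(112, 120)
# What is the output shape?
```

Input: (15, 77, 112) -> Output: (15, 77, 120)

Answer: (15, 77, 120)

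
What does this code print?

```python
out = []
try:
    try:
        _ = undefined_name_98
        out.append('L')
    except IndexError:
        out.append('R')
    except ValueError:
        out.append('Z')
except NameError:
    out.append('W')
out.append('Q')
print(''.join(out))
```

Execution trace: 'W' (outer except NameError) → 'Q' (after the try/except). Output: WQ

Answer: WQ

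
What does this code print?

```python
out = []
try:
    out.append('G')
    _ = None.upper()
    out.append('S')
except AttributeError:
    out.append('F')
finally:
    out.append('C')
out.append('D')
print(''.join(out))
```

Execution trace: 'G' (try body) → 'F' (except AttributeError) → 'C' (finally) → 'D' (after the try/except). Output: GFCD

Answer: GFCD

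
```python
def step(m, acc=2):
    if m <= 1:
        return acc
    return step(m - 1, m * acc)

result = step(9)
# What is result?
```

Accumulator trace (n, acc): (9, 2) -> (8, 18) -> (7, 144) -> (6, 1008) -> (5, 6048) -> (4, 30240) -> (3, 120960) -> (2, 362880) -> (1, 725760) -> return 725760

Answer: 725760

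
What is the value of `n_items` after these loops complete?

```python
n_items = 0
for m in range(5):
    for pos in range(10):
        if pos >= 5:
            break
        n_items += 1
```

Inner breaks at 5, outer runs 5 times
`n_items` takes the values: 0 → 1 → 2 → 3 → 4 → 5 → 6 → 7 → 8 → 9 → 10 → 11 → 12 → 13 → 14 → 15 → 16 → 17 → 18 → 19 → 20 → 21 → 22 → 23 → 24 → 25

Answer: 25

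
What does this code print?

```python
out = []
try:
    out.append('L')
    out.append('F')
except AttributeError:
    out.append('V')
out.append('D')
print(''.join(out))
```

Execution trace: 'L' (try body) → 'F' (try body, no exception) → 'D' (after the try/except). Output: LFD

Answer: LFD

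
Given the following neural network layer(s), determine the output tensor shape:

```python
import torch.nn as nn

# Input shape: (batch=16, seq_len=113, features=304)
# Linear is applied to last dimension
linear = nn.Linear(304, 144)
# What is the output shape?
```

Input: (16, 113, 304) -> Output: (16, 113, 144)

Answer: (16, 113, 144)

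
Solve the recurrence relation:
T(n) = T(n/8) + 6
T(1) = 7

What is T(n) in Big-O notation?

Each step divides n by 8 and adds 6. After log_8(n) steps we reach T(1)=7. So T(n) = 6·log_8(n) + 7 = O(log n).

Answer: O(log n)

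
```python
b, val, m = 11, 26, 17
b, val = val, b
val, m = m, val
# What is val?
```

Trace:
`b, val, m = 11, 26, 17` → b = 11; val = 26; m = 17
`b, val = val, b` → b = 26; val = 11
`val, m = m, val` → val = 17; m = 11
So val = 17

Answer: 17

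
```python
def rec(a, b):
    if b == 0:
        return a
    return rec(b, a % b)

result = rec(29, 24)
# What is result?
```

rec(29, 24) -> rec(24, 5) -> rec(5, 4) -> rec(4, 1) -> rec(1, 0) -> 1

Answer: 1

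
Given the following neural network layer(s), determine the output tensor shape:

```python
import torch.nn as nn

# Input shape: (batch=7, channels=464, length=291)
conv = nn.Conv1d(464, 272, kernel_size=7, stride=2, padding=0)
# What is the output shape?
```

Input: (7, 464, 291) -> Output: (7, 272, 143)

Answer: (7, 272, 143)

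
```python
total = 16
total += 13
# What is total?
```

Trace:
`total = 16` → total = 16
`total += 13` → total = 29
So total = 29

Answer: 29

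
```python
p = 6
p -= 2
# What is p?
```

Trace:
`p = 6` → p = 6
`p -= 2` → p = 4
So p = 4

Answer: 4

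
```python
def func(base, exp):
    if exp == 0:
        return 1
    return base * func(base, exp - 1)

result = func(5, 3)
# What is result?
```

func(5, 3) = 5 * 5 * 5 = 125

Answer: 125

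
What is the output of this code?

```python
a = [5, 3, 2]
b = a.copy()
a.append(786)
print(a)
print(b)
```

Key concept: list.copy() creates independent copy.
Step by step:
`a = [5, 3, 2]` → a = [5, 3, 2]
`b = a.copy()` → b = [5, 3, 2]
`a.append(786)` → a = [5, 3, 2, 786]
`print(a)` → prints [5, 3, 2, 786]
`print(b)` → prints [5, 3, 2]

Answer:
[5, 3, 2, 786]
[5, 3, 2]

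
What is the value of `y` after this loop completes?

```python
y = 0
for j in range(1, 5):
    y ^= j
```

XOR of 1 to 4
`y` takes the values: 0 → 1 → 3 → 0 → 4

Answer: 4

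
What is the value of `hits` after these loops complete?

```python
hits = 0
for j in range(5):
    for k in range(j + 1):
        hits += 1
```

Triangle: 1 + 2 + ... + 5
`hits` takes the values: 0 → 1 → 2 → 3 → 4 → 5 → 6 → 7 → 8 → 9 → 10 → 11 → 12 → 13 → 14 → 15

Answer: 15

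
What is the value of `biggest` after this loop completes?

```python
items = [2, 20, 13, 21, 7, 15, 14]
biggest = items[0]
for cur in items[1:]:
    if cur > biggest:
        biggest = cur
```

Maximum of [2, 20, 13, 21, 7, 15, 14]
`biggest` takes the values: 2 → 20 → 21

Answer: 21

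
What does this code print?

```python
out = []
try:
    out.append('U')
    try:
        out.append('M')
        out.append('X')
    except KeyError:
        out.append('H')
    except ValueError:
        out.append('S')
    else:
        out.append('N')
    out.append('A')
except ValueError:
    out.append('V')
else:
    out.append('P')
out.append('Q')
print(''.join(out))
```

Execution trace: 'U' (try body) → 'M' (inner try body) → 'X' (inner try body, no exception) → 'N' (inner else) → 'A' (try body, no exception) → 'P' (else) → 'Q' (after the try/except). Output: UMXNAPQ

Answer: UMXNAPQ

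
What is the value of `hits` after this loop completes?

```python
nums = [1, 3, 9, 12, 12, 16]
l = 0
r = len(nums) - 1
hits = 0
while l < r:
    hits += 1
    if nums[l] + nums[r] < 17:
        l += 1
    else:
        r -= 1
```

Steps to find pair summing to 17
`hits` takes the values: 0 → 1 → 2 → 3 → 4 → 5

Answer: 5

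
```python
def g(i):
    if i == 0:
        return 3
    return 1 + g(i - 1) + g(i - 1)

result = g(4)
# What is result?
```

g(i) = 1 + 2·g(i-1), g(0)=3. Closed form: (3+1)·2^4 - 1 = 63.

Answer: 63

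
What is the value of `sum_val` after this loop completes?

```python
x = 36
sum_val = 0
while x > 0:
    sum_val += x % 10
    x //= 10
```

Sum digits of 36
`sum_val` takes the values: 0 → 6 → 9

Answer: 9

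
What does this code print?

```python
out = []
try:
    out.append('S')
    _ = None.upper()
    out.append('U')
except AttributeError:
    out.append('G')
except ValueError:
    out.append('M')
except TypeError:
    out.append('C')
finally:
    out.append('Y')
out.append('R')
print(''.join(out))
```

Execution trace: 'S' (try body) → 'G' (except AttributeError) → 'Y' (finally) → 'R' (after the try/except). Output: SGYR

Answer: SGYR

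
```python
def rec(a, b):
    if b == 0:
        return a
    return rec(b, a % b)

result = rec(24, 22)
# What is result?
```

rec(24, 22) -> rec(22, 2) -> rec(2, 0) -> 2

Answer: 2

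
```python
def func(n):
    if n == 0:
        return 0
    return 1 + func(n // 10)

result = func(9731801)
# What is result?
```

Count of digits of 9731801: 7

Answer: 7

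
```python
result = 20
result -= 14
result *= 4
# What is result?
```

Trace:
`result = 20` → result = 20
`result -= 14` → result = 6
`result *= 4` → result = 24
So result = 24

Answer: 24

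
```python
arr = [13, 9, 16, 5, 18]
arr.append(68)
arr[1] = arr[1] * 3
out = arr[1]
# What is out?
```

Trace:
`arr = [13, 9, 16, 5, 18]` → arr = [13, 9, 16, 5, 18]
`arr.append(68)` → arr = [13, 9, 16, 5, 18, 68]
`arr[1] = arr[1] * 3` → arr = [13, 27, 16, 5, 18, 68]
`out = arr[1]` → out = 27
So out = 27

Answer: 27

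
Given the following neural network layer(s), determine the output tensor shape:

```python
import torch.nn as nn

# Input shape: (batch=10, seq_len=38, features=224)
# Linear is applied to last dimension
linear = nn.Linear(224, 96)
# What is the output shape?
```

Input: (10, 38, 224) -> Output: (10, 38, 96)

Answer: (10, 38, 96)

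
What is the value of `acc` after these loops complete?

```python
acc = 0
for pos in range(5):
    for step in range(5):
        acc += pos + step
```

Sum of all pos+step for pos,step in 5x5
`acc` takes the values: 0 → 1 → 3 → 6 → 10 → 11 → 13 → 16 → 20 → 25 → 27 → 30 → 34 → 39 → 45 → 48 → 52 → 57 → 63 → 70 → 74 → 79 → 85 → 92 → 100

Answer: 100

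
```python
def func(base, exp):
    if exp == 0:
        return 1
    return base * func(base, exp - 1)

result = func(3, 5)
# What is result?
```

func(3, 5) = 3 * 3 * 3 * 3 * 3 = 243

Answer: 243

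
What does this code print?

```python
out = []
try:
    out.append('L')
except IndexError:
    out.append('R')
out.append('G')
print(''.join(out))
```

Execution trace: 'L' (try body, no exception) → 'G' (after the try/except). Output: LG

Answer: LG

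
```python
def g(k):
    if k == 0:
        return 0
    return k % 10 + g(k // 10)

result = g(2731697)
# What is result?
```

Sum of digits of 2731697: 7 + 9 + 6 + 1 + 3 + 7 + 2 = 35

Answer: 35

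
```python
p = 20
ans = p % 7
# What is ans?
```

Trace:
`p = 20` → p = 20
`ans = p % 7` → ans = 6
So ans = 6

Answer: 6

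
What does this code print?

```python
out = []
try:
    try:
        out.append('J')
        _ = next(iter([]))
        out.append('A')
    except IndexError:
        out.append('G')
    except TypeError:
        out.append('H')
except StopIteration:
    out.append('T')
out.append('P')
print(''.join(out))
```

Execution trace: 'J' (try body) → 'T' (outer except StopIteration) → 'P' (after the try/except). Output: JTP

Answer: JTP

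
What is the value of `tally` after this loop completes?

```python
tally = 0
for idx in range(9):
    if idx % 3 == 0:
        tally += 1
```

Count numbers divisible by 3 in range(9)
`tally` takes the values: 0 → 1 → 2 → 3

Answer: 3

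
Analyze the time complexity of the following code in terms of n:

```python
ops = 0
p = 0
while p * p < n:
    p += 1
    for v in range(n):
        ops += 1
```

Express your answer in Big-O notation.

Each loop level contributes: √n × n. Multiplying the contributions gives O(n√n).

Answer: O(n√n)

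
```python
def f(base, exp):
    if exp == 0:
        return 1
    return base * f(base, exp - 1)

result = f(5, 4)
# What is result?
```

f(5, 4) = 5 * 5 * 5 * 5 = 625

Answer: 625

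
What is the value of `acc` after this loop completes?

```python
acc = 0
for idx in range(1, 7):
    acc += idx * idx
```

Sum of squares 1² to 6² = 91
`acc` takes the values: 0 → 1 → 5 → 14 → 30 → 55 → 91

Answer: 91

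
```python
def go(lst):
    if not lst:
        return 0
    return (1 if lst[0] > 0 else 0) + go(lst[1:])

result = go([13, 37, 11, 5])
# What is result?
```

Count of positive elements in [13, 37, 11, 5] = 4

Answer: 4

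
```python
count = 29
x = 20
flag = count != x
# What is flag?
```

Trace:
`count = 29` → count = 29
`x = 20` → x = 20
`flag = count != x` → flag = True
So flag = True

Answer: True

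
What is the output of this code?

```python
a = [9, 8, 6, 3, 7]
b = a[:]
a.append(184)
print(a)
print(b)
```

Key concept: slice [:] creates copy.
Step by step:
`a = [9, 8, 6, 3, 7]` → a = [9, 8, 6, 3, 7]
`b = a[:]` → b = [9, 8, 6, 3, 7]
`a.append(184)` → a = [9, 8, 6, 3, 7, 184]
`print(a)` → prints [9, 8, 6, 3, 7, 184]
`print(b)` → prints [9, 8, 6, 3, 7]

Answer:
[9, 8, 6, 3, 7, 184]
[9, 8, 6, 3, 7]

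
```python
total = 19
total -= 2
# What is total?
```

Trace:
`total = 19` → total = 19
`total -= 2` → total = 17
So total = 17

Answer: 17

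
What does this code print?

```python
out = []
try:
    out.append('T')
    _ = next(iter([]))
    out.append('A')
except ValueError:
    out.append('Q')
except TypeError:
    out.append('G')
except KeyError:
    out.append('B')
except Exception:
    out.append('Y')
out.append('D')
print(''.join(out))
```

Execution trace: 'T' (try body) → 'Y' (except Exception) → 'D' (after the try/except). Output: TYD

Answer: TYD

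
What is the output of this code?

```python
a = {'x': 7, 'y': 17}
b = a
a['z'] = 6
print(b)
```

Key concept: dict aliasing.
Step by step:
`a = {'x': 7, 'y': 17}` → a = {'x': 7, 'y': 17}
`b = a` → b = {'x': 7, 'y': 17} (same object as a)
`a['z'] = 6` → a = {'x': 7, 'y': 17, 'z': 6} (same object as b); b = {'x': 7, 'y': 17, 'z': 6} (same object as a)
`print(b)` → prints {'x': 7, 'y': 17, 'z': 6}

Answer: {'x': 7, 'y': 17, 'z': 6}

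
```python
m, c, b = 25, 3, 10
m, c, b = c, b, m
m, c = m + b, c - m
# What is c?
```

Trace:
`m, c, b = 25, 3, 10` → m = 25; c = 3; b = 10
`m, c, b = c, b, m` → m = 3; c = 10; b = 25
`m, c = m + b, c - m` → m = 28; c = 7
So c = 7

Answer: 7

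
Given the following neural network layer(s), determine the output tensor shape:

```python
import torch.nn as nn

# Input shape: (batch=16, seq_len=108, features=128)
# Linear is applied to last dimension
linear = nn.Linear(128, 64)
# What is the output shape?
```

Input: (16, 108, 128) -> Output: (16, 108, 64)

Answer: (16, 108, 64)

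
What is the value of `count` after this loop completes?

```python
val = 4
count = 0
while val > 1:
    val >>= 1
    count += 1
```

Count right shifts until 1
`count` takes the values: 0 → 1 → 2

Answer: 2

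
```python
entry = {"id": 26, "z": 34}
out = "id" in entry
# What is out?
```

Trace:
`entry = {"id": 26, "z": 34}` → entry = {'id': 26, 'z': 34}
`out = "id" in entry` → out = True
So out = True

Answer: True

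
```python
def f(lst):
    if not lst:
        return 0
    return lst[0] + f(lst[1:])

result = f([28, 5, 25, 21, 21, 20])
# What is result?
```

28 + 5 + 25 + 21 + 21 + 20 + 0 = 120

Answer: 120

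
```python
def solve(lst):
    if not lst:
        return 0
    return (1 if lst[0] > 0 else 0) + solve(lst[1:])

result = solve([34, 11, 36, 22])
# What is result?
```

Count of positive elements in [34, 11, 36, 22] = 4

Answer: 4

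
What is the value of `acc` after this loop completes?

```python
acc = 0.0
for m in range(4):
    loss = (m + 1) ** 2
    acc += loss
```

Sum of squared losses 1² + 2² + ... + 4²
`acc` takes the values: 0.0 → 1.0 → 5.0 → 14.0 → 30.0

Answer: 30.0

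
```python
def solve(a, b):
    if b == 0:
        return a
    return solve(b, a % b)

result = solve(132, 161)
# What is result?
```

solve(132, 161) -> solve(161, 132) -> solve(132, 29) -> solve(29, 16) -> solve(16, 13) -> solve(13, 3) -> solve(3, 1) -> solve(1, 0) -> 1

Answer: 1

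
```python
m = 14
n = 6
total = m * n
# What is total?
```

Trace:
`m = 14` → m = 14
`n = 6` → n = 6
`total = m * n` → total = 84
So total = 84

Answer: 84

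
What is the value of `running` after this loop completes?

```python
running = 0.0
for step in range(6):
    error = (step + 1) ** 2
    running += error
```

Sum of squared losses 1² + 2² + ... + 6²
`running` takes the values: 0.0 → 1.0 → 5.0 → 14.0 → 30.0 → 55.0 → 91.0

Answer: 91.0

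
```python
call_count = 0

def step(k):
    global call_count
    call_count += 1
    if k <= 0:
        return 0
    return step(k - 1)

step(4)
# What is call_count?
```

Linear recursion stepping by 1: 5 calls from k=4 down to ≤0.

Answer: 5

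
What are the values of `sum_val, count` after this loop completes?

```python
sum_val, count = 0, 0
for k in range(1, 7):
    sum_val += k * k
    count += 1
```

Sum of squares and count
`sum_val, count` takes the values: (0, 0) → (1, 0) → (1, 1) → (5, 1) → (5, 2) → (14, 2) → (14, 3) → (30, 3) → (30, 4) → (55, 4) → (55, 5) → (91, 5) → (91, 6)

Answer: 91, 6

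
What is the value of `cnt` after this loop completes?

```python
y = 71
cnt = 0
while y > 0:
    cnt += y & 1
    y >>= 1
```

Count set bits in 71 (binary: 0b1000111)
`cnt` takes the values: 0 → 1 → 2 → 3 → 4

Answer: 4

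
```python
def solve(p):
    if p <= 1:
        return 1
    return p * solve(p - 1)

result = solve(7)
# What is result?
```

solve(7) = 7 * 6 * 5 * 4 * 3 * 2 * 1 = 5040

Answer: 5040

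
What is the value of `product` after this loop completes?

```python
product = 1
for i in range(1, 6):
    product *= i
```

5! = 120
`product` takes the values: 1 → 2 → 6 → 24 → 120

Answer: 120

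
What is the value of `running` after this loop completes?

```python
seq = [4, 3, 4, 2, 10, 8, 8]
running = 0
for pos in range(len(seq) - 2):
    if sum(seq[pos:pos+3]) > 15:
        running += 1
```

Count windows with sum > 15
`running` takes the values: 0 → 1 → 2 → 3

Answer: 3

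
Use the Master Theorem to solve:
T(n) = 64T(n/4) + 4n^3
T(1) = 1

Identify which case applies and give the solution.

a=64, b=4, f(n)=4n^3. log_4(64) = 3. Since c=3 = 3, Case 2 applies: T(n) = Θ(n^log_b(a) · log n) = O(n^3 log n).

Answer: O(n^3 log n) - Case 2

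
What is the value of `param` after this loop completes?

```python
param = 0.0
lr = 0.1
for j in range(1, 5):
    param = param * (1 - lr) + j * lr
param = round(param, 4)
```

Moving average with lr=0.1
`param` takes the values: 0.0 → 0.1 → 0.29 → 0.561 → 0.9049

Answer: 0.9049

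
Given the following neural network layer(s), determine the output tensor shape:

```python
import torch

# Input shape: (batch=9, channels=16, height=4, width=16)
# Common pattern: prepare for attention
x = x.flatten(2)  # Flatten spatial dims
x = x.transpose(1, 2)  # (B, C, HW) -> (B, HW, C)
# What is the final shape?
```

Input: (9, 16, 4, 16) -> after flatten(2): (9, 16, 64) -> Output: (9, 64, 16)

Answer: (9, 64, 16)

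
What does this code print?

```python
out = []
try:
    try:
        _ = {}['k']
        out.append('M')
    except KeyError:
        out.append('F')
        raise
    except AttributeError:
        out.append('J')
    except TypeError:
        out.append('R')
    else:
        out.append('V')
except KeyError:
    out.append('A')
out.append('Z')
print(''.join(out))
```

Execution trace: 'F' (inner except KeyError) → 'A' (outer except KeyError) → 'Z' (after the try/except). Output: FAZ

Answer: FAZ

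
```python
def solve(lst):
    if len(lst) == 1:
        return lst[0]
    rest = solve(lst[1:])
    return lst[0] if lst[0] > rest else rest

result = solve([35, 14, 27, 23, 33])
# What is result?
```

Recursive max over [35, 14, 27, 23, 33] = 35

Answer: 35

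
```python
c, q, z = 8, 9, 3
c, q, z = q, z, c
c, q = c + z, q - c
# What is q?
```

Trace:
`c, q, z = 8, 9, 3` → c = 8; q = 9; z = 3
`c, q, z = q, z, c` → c = 9; q = 3; z = 8
`c, q = c + z, q - c` → c = 17; q = -6
So q = -6

Answer: -6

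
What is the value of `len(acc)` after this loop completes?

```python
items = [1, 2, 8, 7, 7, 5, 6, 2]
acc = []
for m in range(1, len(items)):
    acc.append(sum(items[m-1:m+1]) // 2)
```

Number of 2-element averages
`acc` takes the values: [] → [1] → [1, 5] → [1, 5, 7] → [1, 5, 7, 7] → [1, 5, 7, 7, 6] → [1, 5, 7, 7, 6, 5] → [1, 5, 7, 7, 6, 5, 4]
So `len(acc)` = 7

Answer: 7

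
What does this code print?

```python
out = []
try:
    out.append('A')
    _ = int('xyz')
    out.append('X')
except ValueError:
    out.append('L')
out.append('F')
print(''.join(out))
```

Execution trace: 'A' (try body) → 'L' (except ValueError) → 'F' (after the try/except). Output: ALF

Answer: ALF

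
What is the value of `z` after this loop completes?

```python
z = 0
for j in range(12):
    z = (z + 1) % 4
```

Increment mod 4, 12 times = 0
`z` takes the values: 0 → 1 → 2 → 3 → 0 → 1 → 2 → 3 → 0 → 1 → 2 → 3 → 0

Answer: 0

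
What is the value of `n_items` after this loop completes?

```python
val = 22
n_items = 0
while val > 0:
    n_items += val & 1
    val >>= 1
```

Count set bits in 22 (binary: 0b10110)
`n_items` takes the values: 0 → 1 → 2 → 3

Answer: 3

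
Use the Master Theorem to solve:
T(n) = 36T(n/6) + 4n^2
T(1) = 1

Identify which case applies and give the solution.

a=36, b=6, f(n)=4n^2. log_6(36) = 2. Since c=2 = 2, Case 2 applies: T(n) = Θ(n^log_b(a) · log n) = O(n^2 log n).

Answer: O(n^2 log n) - Case 2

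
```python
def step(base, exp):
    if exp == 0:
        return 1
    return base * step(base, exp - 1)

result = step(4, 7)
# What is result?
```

step(4, 7) = 4 * 4 * 4 * 4 * 4 * 4 * 4 = 16384

Answer: 16384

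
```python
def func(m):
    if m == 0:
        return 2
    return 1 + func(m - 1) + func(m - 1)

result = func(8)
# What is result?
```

func(m) = 1 + 2·func(m-1), func(0)=2. Closed form: (2+1)·2^8 - 1 = 767.

Answer: 767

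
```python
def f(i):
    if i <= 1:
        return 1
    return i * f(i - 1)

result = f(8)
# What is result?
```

f(8) = 8 * 7 * 6 * 5 * 4 * 3 * 2 * 1 = 40320

Answer: 40320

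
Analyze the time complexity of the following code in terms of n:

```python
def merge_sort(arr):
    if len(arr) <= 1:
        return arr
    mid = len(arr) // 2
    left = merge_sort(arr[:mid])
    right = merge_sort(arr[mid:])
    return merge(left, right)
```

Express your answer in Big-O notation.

This is Merge sort. Time complexity: O(n log n).

Answer: O(n log n)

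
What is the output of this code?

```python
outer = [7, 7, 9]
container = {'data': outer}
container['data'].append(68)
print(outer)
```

Key concept: dict holds reference to list.
Step by step:
`outer = [7, 7, 9]` → outer = [7, 7, 9]
`container = {'data': outer}` → container = {'data': [7, 7, 9]}
`container['data'].append(68)` → outer = [7, 7, 9, 68]; container = {'data': [7, 7, 9, 68]}
`print(outer)` → prints [7, 7, 9, 68]

Answer: [7, 7, 9, 68]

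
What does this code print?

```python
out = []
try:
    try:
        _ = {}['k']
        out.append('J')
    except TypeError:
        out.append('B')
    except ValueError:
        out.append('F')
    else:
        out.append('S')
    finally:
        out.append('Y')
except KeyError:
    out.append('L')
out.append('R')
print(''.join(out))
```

Execution trace: 'Y' (finally) → 'L' (outer except KeyError) → 'R' (after the try/except). Output: YLR

Answer: YLR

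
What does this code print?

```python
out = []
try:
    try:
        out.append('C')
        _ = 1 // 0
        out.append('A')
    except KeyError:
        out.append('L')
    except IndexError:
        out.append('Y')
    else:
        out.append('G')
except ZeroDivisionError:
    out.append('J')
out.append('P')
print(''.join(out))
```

Execution trace: 'C' (inner try body) → 'J' (outer except ZeroDivisionError) → 'P' (after the try/except). Output: CJP

Answer: CJP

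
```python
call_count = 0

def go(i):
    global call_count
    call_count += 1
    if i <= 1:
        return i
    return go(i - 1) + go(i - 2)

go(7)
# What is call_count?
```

Calls(i) = 1 + Calls(i-1) + Calls(i-2); Calls(0)=Calls(1)=1. For i=7 this gives 41.

Answer: 41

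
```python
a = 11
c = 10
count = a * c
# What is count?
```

Trace:
`a = 11` → a = 11
`c = 10` → c = 10
`count = a * c` → count = 110
So count = 110

Answer: 110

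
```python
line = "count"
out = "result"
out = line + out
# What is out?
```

Trace:
`line = "count"` → line = 'count'
`out = "result"` → out = 'result'
`out = line + out` → out = 'countresult'
So out = 'countresult'

Answer: 'countresult'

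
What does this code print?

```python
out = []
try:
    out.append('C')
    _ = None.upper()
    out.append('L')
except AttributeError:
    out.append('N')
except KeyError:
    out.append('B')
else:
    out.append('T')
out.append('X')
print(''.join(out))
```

Execution trace: 'C' (try body) → 'N' (except AttributeError) → 'X' (after the try/except). Output: CNX

Answer: CNX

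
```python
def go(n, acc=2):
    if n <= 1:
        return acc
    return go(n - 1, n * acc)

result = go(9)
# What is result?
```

Accumulator trace (n, acc): (9, 2) -> (8, 18) -> (7, 144) -> (6, 1008) -> (5, 6048) -> (4, 30240) -> (3, 120960) -> (2, 362880) -> (1, 725760) -> return 725760

Answer: 725760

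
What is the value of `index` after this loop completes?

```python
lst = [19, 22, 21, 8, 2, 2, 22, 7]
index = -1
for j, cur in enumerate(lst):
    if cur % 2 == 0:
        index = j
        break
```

First even number index in [19, 22, 21, 8, 2, 2, 22, 7]
`index` takes the values: -1 → 1

Answer: 1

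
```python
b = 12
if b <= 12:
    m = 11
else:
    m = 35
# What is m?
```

Trace:
`b = 12` → b = 12
`if b <= 12: ...` → b <= 12 is True → m = 11
So m = 11

Answer: 11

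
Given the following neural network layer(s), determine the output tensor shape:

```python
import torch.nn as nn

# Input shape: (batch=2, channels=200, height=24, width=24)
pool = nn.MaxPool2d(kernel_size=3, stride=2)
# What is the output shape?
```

Input: (2, 200, 24, 24) -> Output: (2, 200, 11, 11)

Answer: (2, 200, 11, 11)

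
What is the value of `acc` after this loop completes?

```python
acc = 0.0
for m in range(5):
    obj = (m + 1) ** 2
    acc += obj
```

Sum of squared losses 1² + 2² + ... + 5²
`acc` takes the values: 0.0 → 1.0 → 5.0 → 14.0 → 30.0 → 55.0

Answer: 55.0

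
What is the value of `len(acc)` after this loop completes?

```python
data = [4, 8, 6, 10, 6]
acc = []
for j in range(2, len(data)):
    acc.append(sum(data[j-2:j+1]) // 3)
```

Number of 3-element averages
`acc` takes the values: [] → [6] → [6, 8] → [6, 8, 7]
So `len(acc)` = 3

Answer: 3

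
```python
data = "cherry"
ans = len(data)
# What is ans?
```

Trace:
`data = "cherry"` → data = 'cherry'
`ans = len(data)` → ans = 6
So ans = 6

Answer: 6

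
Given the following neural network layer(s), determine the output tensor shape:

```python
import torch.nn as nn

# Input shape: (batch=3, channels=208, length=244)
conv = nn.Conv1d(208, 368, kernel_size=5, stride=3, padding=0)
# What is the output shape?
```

Input: (3, 208, 244) -> Output: (3, 368, 80)

Answer: (3, 368, 80)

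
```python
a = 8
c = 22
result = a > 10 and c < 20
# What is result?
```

Trace:
`a = 8` → a = 8
`c = 22` → c = 22
`result = a > 10 and c < 20` → result = False
So result = False

Answer: False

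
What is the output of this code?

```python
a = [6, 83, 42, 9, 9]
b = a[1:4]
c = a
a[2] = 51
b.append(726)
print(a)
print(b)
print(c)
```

Key concept: slice vs alias.
Step by step:
`a = [6, 83, 42, 9, 9]` → a = [6, 83, 42, 9, 9]
`b = a[1:4]` → b = [83, 42, 9]
`c = a` → c = [6, 83, 42, 9, 9] (same object as a)
`a[2] = 51` → a = [6, 83, 51, 9, 9] (same object as c); c = [6, 83, 51, 9, 9] (same object as a)
`b.append(726)` → b = [83, 42, 9, 726]
`print(a)` → prints [6, 83, 51, 9, 9]
`print(b)` → prints [83, 42, 9, 726]
`print(c)` → prints [6, 83, 51, 9, 9]

Answer:
[6, 83, 51, 9, 9]
[83, 42, 9, 726]
[6, 83, 51, 9, 9]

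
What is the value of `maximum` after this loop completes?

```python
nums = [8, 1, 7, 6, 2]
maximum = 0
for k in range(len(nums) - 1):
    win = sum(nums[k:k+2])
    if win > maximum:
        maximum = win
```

Max sum of 2-element window in [8, 1, 7, 6, 2]
`maximum` takes the values: 0 → 9 → 13

Answer: 13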